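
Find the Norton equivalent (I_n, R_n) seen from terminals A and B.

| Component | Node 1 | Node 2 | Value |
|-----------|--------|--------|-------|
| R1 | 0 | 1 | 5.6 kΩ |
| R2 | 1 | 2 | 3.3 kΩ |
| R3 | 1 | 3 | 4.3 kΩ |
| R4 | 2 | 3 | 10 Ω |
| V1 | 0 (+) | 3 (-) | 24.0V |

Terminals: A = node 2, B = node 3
Find the Thévenin equivalent first; then I_n = V_th/R_th and R_n = R_th.
Step 1 — V_th is the open-circuit voltage V_A - V_B (nothing connected across the terminals).
Nodal analysis, taking node 3 as the 0 V reference.
Source V1 fixes V_0 = 24 V.
KCL at each unknown node (sum of currents leaving = 0; resistances in Ω):
  Node 1: (V_1 - 24)/5600 + (V_1 - V_2)/3300 + (V_1 - 0)/4300 = 0
  Node 2: (V_2 - V_1)/3300 + (V_2 - 0)/10 = 0
Collecting terms (coefficients in siemens):
  0.0007142·V_1 - 0.000303·V_2 = 0.004286
  0.1003·V_2 - 0.000303·V_1 = 0
Determinant D = (0.0007142)(0.1003) - (-0.000303)(-0.000303) = 0.00007154
V_1 = [(0.004286)(0.1003) - (-0.000303)(0)]/D = 6.009 V
V_2 = [(0.0007142)(0) - (0.004286)(-0.000303)]/D = 0.01815 V
V_th = V_2 - V_3 = 0.01815 - 0 = 0.01815 V
Step 2 — R_th: zero the source — replace V1 by a short circuit (node 3 merges into node 0) — and find the resistance seen between A (node 2) and B (node 0).
Reduce the network between node 2 (A) and node 0 (B) by series/parallel combination:
  Rp1 = R1 ‖ R3 (parallel, both between nodes 0 and 1) = 1/(1/5600 + 1/4300) = 2432 Ω
  Rs1 = R2 + Rp1 (series, joined only at node 1) = 3300 + 2432 = 5732 Ω
  Rp2 = R4 ‖ Rs1 (parallel, both between nodes 0 and 2) = 1/(1/10 + 1/5732) = 9.983 Ω
R_th = 9.983 Ω
I_n = V_th/R_th = 0.01815/9.983 = 0.001819 A, and R_n = R_th = 9.983 Ω

Final answer: I_n = 0.001819 A, R_n = 9.983 Ω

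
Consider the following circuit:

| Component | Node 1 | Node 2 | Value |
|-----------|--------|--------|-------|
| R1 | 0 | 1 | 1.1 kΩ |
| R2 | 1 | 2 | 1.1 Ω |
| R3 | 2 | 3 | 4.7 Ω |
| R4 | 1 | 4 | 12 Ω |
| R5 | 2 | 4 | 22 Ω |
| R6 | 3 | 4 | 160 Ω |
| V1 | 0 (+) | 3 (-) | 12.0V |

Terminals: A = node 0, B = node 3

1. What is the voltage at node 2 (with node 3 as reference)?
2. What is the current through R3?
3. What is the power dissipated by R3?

Nodal analysis, taking node 3 as the 0 V reference.
Source V1 fixes V_0 = 12 V.
KCL at each unknown node (sum of currents leaving = 0; resistances in Ω):
  Node 1: (V_1 - 12)/1100 + (V_1 - V_2)/1.1 + (V_1 - V_4)/12 = 0
  Node 2: (V_2 - V_1)/1.1 + (V_2 - 0)/4.7 + (V_2 - V_4)/22 = 0
  Node 4: (V_4 - V_1)/12 + (V_4 - V_2)/22 + (V_4 - 0)/160 = 0
Collecting terms (coefficients in siemens):
  0.9933·V_1 - 0.9091·V_2 - 0.08333·V_4 = 0.01091
  1.167·V_2 - 0.9091·V_1 - 0.04545·V_4 = 0
  0.135·V_4 - 0.08333·V_1 - 0.04545·V_2 = 0
Solving these 3 simultaneous equations (Gaussian elimination) gives:
  V_1 = 0.06075 V, V_2 = 0.04942 V, V_4 = 0.05413 V
Part 1:
  Read off the nodal solution: V_2 = 0.04942 V
Part 2:
  I_R3 = (V_2 - V_3)/R3 = (0.04942 - 0)/4.7 = 0.01052 A
  Magnitude: I_R3 = 0.01052 A
Part 3:
  I_R3 = (V_2 - V_3)/R3 = (0.04942 - 0)/4.7 = 0.01052 A
  P_R3 = I_R3² × R3 = (0.01052)² × 4.7 = 0.0005197 W

Final answers:
1. V_2 = 0.04942 V
2. I_R3 = 0.01052 A
3. P_R3 = 0.0005197 W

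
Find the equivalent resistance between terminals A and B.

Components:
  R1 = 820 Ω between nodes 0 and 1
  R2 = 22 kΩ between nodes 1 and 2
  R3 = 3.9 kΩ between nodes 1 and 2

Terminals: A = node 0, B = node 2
Reduce the network between node 0 (A) and node 2 (B) by series/parallel combination:
  Rp1 = R2 ‖ R3 (parallel, both between nodes 1 and 2) = 1/(1/22000 + 1/3900) = 3313 Ω
  Rs1 = R1 + Rp1 (series, joined only at node 1) = 820 + 3313 = 4133 Ω
R_eq = 4.133 kΩ

Final answer: 4.133 kΩ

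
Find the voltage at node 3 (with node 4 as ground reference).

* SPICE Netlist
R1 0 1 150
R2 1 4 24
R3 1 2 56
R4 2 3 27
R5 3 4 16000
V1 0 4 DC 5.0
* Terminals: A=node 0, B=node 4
Nodal analysis, taking node 4 as the 0 V reference.
Source V1 fixes V_0 = 5 V.
KCL at each unknown node (sum of currents leaving = 0; resistances in Ω):
  Node 1: (V_1 - 5)/150 + (V_1 - 0)/24 + (V_1 - V_2)/56 = 0
  Node 2: (V_2 - V_1)/56 + (V_2 - V_3)/27 = 0
  Node 3: (V_3 - V_2)/27 + (V_3 - 0)/16000 = 0
Collecting terms (coefficients in siemens):
  0.06619·V_1 - 0.01786·V_2 = 0.03333
  0.05489·V_2 - 0.01786·V_1 - 0.03704·V_3 = 0
  0.0371·V_3 - 0.03704·V_2 = 0
Solving these 3 simultaneous equations (Gaussian elimination) gives:
  V_1 = 0.6888 V, V_2 = 0.6864 V, V_3 = 0.6852 V
The requested potential is V_3 = 0.6852 V.

Final answer: V_3 = 0.6852 V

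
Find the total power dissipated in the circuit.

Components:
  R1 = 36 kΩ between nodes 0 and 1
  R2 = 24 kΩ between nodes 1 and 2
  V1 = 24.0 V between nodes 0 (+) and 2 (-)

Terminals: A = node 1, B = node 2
Nodal analysis, taking node 2 as the 0 V reference.
Source V1 fixes V_0 = 24 V.
KCL at each unknown node (sum of currents leaving = 0; resistances in Ω):
  Node 1: (V_1 - 24)/36000 + (V_1 - 0)/24000 = 0
Collecting terms: 0.00006944 × V_1 = 0.0006667  =>  V_1 = 9.6 V
Power in each resistor, P = (ΔV)²/R:
  P_R1 = (24 - 9.6)²/36000 = 0.00576 W
  P_R2 = (9.6 - 0)²/24000 = 0.00384 W
P_total = P_R1 + P_R2 = 0.0096 W

Final answer: 0.0096 W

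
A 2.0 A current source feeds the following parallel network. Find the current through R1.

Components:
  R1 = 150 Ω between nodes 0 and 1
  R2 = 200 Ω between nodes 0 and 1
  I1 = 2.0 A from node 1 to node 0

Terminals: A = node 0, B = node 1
All resistors sit directly between nodes 0 and 1, so they are in parallel and share one voltage V; the full source current 2 A splits among them.
1/R_par = 1/150 + 1/200 = 0.01167 S  =>  R_par = 85.71 Ω
V = I × R_par = 2 × 85.71 = 171.4 V
I_R1 = V/R1 = 171.4/150 = 1.143 A

Final answer: 1.143 A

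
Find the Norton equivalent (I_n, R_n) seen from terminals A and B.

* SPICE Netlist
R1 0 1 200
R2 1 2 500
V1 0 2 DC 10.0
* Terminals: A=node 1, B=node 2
Find the Thévenin equivalent first; then I_n = V_th/R_th and R_n = R_th.
Step 1 — V_th is the open-circuit voltage V_A - V_B (nothing connected across the terminals).
Nodal analysis, taking node 2 as the 0 V reference.
Source V1 fixes V_0 = 10 V.
KCL at each unknown node (sum of currents leaving = 0; resistances in Ω):
  Node 1: (V_1 - 10)/200 + (V_1 - 0)/500 = 0
Collecting terms: 0.007 × V_1 = 0.05  =>  V_1 = 7.143 V
V_th = V_1 - V_2 = 7.143 - 0 = 7.143 V
Step 2 — R_th: zero the source — replace V1 by a short circuit (node 2 merges into node 0) — and find the resistance seen between A (node 1) and B (node 0).
Reduce the network between node 1 (A) and node 0 (B) by series/parallel combination:
  Rp1 = R1 ‖ R2 (parallel, both between nodes 0 and 1) = 1/(1/200 + 1/500) = 142.9 Ω
R_th = 142.9 Ω
I_n = V_th/R_th = 7.143/142.9 = 0.05 A, and R_n = R_th = 142.9 Ω

Final answer: I_n = 0.05 A, R_n = 142.9 Ω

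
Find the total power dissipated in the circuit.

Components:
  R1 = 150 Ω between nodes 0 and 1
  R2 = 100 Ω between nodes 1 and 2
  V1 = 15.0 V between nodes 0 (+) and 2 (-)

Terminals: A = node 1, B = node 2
Nodal analysis, taking node 2 as the 0 V reference.
Source V1 fixes V_0 = 15 V.
KCL at each unknown node (sum of currents leaving = 0; resistances in Ω):
  Node 1: (V_1 - 15)/150 + (V_1 - 0)/100 = 0
Collecting terms: 0.01667 × V_1 = 0.1  =>  V_1 = 6 V
Power in each resistor, P = (ΔV)²/R:
  P_R1 = (15 - 6)²/150 = 0.54 W
  P_R2 = (6 - 0)²/100 = 0.36 W
P_total = P_R1 + P_R2 = 0.9 W

Final answer: 0.9 W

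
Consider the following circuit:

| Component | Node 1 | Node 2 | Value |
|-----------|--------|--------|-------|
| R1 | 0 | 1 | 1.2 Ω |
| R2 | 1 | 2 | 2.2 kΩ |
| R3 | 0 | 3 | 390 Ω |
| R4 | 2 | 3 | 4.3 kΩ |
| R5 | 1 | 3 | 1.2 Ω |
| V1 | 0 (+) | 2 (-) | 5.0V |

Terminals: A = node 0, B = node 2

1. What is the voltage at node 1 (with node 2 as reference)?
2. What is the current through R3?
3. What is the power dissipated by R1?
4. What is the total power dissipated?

Nodal analysis, taking node 2 as the 0 V reference.
Source V1 fixes V_0 = 5 V.
KCL at each unknown node (sum of currents leaving = 0; resistances in Ω):
  Node 1: (V_1 - 5)/1.2 + (V_1 - 0)/2200 + (V_1 - V_3)/1.2 = 0
  Node 3: (V_3 - 5)/390 + (V_3 - 0)/4300 + (V_3 - V_1)/1.2 = 0
Collecting terms (coefficients in siemens):
  1.667·V_1 - 0.8333·V_3 = 4.167
  0.8361·V_3 - 0.8333·V_1 = 0.01282
Determinant D = (1.667)(0.8361) - (-0.8333)(-0.8333) = 0.6995
V_1 = [(4.167)(0.8361) - (-0.8333)(0.01282)]/D = 4.996 V
V_3 = [(1.667)(0.01282) - (4.167)(-0.8333)]/D = 4.995 V
Part 1:
  Read off the nodal solution: V_1 = 4.996 V
Part 2:
  I_R3 = (V_0 - V_3)/R3 = (5 - 4.995)/390 = 0.00001405 A
  Magnitude: I_R3 = 0.00001405 A
Part 3:
  I_R1 = (V_0 - V_1)/R1 = (5 - 4.996)/1.2 = 0.003418 A
  P_R1 = I_R1² × R1 = (0.003418)² × 1.2 = 0.00001402 W
Part 4:
  Power in each resistor, P = (ΔV)²/R:
    P_R1 = (5 - 4.996)²/1.2 = 0.00001402 W
    P_R2 = (4.996 - 0)²/2200 = 0.01134 W
    P_R3 = (5 - 4.995)²/390 = 0.00000007697 W
    P_R4 = (0 - 4.995)²/4300 = 0.005801 W
    P_R5 = (4.996 - 4.995)²/1.2 = 0.00000158 W
  P_total = P_R1 + P_R2 + P_R3 + P_R4 + P_R5 = 0.01716 W

Final answers:
1. V_1 = 4.996 V
2. I_R3 = 1.405e-05 A
3. P_R1 = 1.402e-05 W
4. P_total = 0.01716 W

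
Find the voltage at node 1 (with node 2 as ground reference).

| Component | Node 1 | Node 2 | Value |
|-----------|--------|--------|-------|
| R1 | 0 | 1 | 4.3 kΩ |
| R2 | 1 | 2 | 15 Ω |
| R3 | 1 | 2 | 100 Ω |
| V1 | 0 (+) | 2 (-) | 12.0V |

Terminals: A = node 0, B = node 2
Nodal analysis, taking node 2 as the 0 V reference.
Source V1 fixes V_0 = 12 V.
KCL at each unknown node (sum of currents leaving = 0; resistances in Ω):
  Node 1: (V_1 - 12)/4300 + (V_1 - 0)/15 + (V_1 - 0)/100 = 0
Collecting terms: 0.0769 × V_1 = 0.002791  =>  V_1 = 0.03629 V
The requested potential is V_1 = 0.03629 V.

Final answer: V_1 = 0.03629 V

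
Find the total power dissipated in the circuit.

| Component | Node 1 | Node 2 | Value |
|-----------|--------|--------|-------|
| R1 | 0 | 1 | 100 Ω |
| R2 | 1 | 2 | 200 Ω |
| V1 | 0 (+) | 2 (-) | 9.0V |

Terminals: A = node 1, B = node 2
Nodal analysis, taking node 2 as the 0 V reference.
Source V1 fixes V_0 = 9 V.
KCL at each unknown node (sum of currents leaving = 0; resistances in Ω):
  Node 1: (V_1 - 9)/100 + (V_1 - 0)/200 = 0
Collecting terms: 0.015 × V_1 = 0.09  =>  V_1 = 6 V
Power in each resistor, P = (ΔV)²/R:
  P_R1 = (9 - 6)²/100 = 0.09 W
  P_R2 = (6 - 0)²/200 = 0.18 W
P_total = P_R1 + P_R2 = 0.27 W

Final answer: 0.27 W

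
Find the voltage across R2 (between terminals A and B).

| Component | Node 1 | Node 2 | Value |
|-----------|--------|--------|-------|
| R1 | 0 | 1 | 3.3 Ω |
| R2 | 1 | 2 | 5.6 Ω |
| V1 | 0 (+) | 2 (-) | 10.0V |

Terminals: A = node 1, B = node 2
R1 and R2 are in series across V1 (node 0 → node 1 → node 2), and the output A–B is taken across R2, so this is a voltage divider.
Series current: I = V1/(R1 + R2) = 10/(3.3 + 5.6) = 10/8.9 = 1.124 A
V_R2 = I × R2 = V1 × R2/(R1 + R2) = 10 × 5.6/8.9 = 6.292 V

Final answer: 6.292 V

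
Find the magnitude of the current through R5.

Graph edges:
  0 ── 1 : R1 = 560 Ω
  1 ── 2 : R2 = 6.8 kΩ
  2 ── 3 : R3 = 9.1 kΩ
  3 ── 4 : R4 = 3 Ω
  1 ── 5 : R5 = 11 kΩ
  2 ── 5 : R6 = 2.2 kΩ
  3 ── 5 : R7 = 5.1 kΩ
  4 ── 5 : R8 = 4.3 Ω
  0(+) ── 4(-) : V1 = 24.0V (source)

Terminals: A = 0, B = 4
Nodal analysis, taking node 4 as the 0 V reference.
Source V1 fixes V_0 = 24 V.
KCL at each unknown node (sum of currents leaving = 0; resistances in Ω):
  Node 1: (V_1 - 24)/560 + (V_1 - V_2)/6800 + (V_1 - V_5)/11000 = 0
  Node 2: (V_2 - V_1)/6800 + (V_2 - V_3)/9100 + (V_2 - V_5)/2200 = 0
  Node 3: (V_3 - V_2)/9100 + (V_3 - 0)/3 + (V_3 - V_5)/5100 = 0
  Node 5: (V_5 - V_1)/11000 + (V_5 - V_2)/2200 + (V_5 - V_3)/5100 + (V_5 - 0)/4.3 = 0
Collecting terms (coefficients in siemens):
  0.002024·V_1 - 0.0001471·V_2 - 0.00009091·V_5 = 0.04286
  0.0007115·V_2 - 0.0001471·V_1 - 0.0001099·V_3 - 0.0004545·V_5 = 0
  0.3336·V_3 - 0.0001099·V_2 - 0.0001961·V_5 = 0
  0.2333·V_5 - 0.00009091·V_1 - 0.0004545·V_2 - 0.0001961·V_3 = 0
Solving these 4 simultaneous equations (Gaussian elimination) gives:
  V_1 = 21.5 V, V_2 = 4.455 V, V_3 = 0.001478 V, V_5 = 0.01706 V
I_R5 = (V_1 - V_5)/R5 = (21.5 - 0.01706)/11000 = 0.001953 A
|I_R5| = 0.001953 A

Final answer: |I_R5| = 0.001953 A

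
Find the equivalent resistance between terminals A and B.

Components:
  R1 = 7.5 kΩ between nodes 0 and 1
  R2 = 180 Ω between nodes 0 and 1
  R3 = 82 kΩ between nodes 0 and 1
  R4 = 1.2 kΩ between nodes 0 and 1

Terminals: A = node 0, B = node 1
Reduce the network between node 0 (A) and node 1 (B) by series/parallel combination:
  Rp1 = R1 ‖ R2 ‖ R3 ‖ R4 (parallel, all between nodes 0 and 1) = 1/(1/7500 + 1/180 + 1/82000 + 1/1200) = 153 Ω
R_eq = 153 Ω

Final answer: 153 Ω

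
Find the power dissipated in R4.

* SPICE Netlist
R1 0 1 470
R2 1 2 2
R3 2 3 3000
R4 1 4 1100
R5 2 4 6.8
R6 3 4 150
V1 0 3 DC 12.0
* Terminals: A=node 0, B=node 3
Nodal analysis, taking node 3 as the 0 V reference.
Source V1 fixes V_0 = 12 V.
KCL at each unknown node (sum of currents leaving = 0; resistances in Ω):
  Node 1: (V_1 - 12)/470 + (V_1 - V_2)/2 + (V_1 - V_4)/1100 = 0
  Node 2: (V_2 - V_1)/2 + (V_2 - 0)/3000 + (V_2 - V_4)/6.8 = 0
  Node 4: (V_4 - V_1)/1100 + (V_4 - V_2)/6.8 + (V_4 - 0)/150 = 0
Collecting terms (coefficients in siemens):
  0.503·V_1 - 0.5·V_2 - 0.0009091·V_4 = 0.02553
  0.6474·V_2 - 0.5·V_1 - 0.1471·V_4 = 0
  0.1546·V_4 - 0.0009091·V_1 - 0.1471·V_2 = 0
Solving these 3 simultaneous equations (Gaussian elimination) gives:
  V_1 = 2.917 V, V_2 = 2.879 V, V_4 = 2.755 V
I_R4 = (V_1 - V_4)/R4 = (2.917 - 2.755)/1100 = 0.0001475 A
P_R4 = I_R4² × R4 = (0.0001475)² × 1100 = 0.00002393 W

Final answer: 2.393e-05 W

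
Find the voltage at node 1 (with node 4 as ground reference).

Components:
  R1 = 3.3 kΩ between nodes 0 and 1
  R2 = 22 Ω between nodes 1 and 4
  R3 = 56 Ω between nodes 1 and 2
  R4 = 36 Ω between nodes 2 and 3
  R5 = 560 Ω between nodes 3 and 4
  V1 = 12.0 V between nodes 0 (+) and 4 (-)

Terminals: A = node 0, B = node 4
Nodal analysis, taking node 4 as the 0 V reference.
Source V1 fixes V_0 = 12 V.
KCL at each unknown node (sum of currents leaving = 0; resistances in Ω):
  Node 1: (V_1 - 12)/3300 + (V_1 - 0)/22 + (V_1 - V_2)/56 = 0
  Node 2: (V_2 - V_1)/56 + (V_2 - V_3)/36 = 0
  Node 3: (V_3 - V_2)/36 + (V_3 - 0)/560 = 0
Collecting terms (coefficients in siemens):
  0.06361·V_1 - 0.01786·V_2 = 0.003636
  0.04563·V_2 - 0.01786·V_1 - 0.02778·V_3 = 0
  0.02956·V_3 - 0.02778·V_2 = 0
Solving these 3 simultaneous equations (Gaussian elimination) gives:
  V_1 = 0.07689 V, V_2 = 0.07029 V, V_3 = 0.06604 V
The requested potential is V_1 = 0.07689 V.

Final answer: V_1 = 0.07689 V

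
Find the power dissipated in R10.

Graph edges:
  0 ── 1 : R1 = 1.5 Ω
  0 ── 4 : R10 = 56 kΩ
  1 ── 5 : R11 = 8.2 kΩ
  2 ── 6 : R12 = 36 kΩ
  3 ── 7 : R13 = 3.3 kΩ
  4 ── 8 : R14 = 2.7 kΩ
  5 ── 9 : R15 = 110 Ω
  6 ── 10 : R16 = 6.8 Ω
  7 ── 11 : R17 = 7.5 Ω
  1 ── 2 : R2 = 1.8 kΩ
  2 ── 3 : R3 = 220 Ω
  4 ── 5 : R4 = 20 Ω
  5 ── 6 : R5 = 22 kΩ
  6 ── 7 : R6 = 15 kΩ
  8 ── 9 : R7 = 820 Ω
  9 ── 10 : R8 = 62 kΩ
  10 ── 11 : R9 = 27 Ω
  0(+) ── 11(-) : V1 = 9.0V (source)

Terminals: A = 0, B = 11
Nodal analysis, taking node 11 as the 0 V reference.
Source V1 fixes V_0 = 9 V.
KCL at each unknown node (sum of currents leaving = 0; resistances in Ω):
  Node 1: (V_1 - 9)/1.5 + (V_1 - V_2)/1800 + (V_1 - V_5)/8200 = 0
  Node 2: (V_2 - V_1)/1800 + (V_2 - V_3)/220 + (V_2 - V_6)/36000 = 0
  Node 3: (V_3 - V_2)/220 + (V_3 - V_7)/3300 = 0
  Node 4: (V_4 - V_5)/20 + (V_4 - 9)/56000 + (V_4 - V_8)/2700 = 0
  Node 5: (V_5 - V_4)/20 + (V_5 - V_6)/22000 + (V_5 - V_1)/8200 + (V_5 - V_9)/110 = 0
  Node 6: (V_6 - V_5)/22000 + (V_6 - V_7)/15000 + (V_6 - V_2)/36000 + (V_6 - V_10)/6.8 = 0
  Node 7: (V_7 - V_6)/15000 + (V_7 - V_3)/3300 + (V_7 - 0)/7.5 = 0
  Node 8: (V_8 - V_9)/820 + (V_8 - V_4)/2700 = 0
  Node 9: (V_9 - V_8)/820 + (V_9 - V_10)/62000 + (V_9 - V_5)/110 = 0
  Node 10: (V_10 - V_9)/62000 + (V_10 - 0)/27 + (V_10 - V_6)/6.8 = 0
Collecting terms (coefficients in siemens):
  0.6673·V_1 - 0.0005556·V_2 - 0.000122·V_5 = 6
  0.005129·V_2 - 0.0005556·V_1 - 0.004545·V_3 - 0.00002778·V_6 = 0
  0.004848·V_3 - 0.004545·V_2 - 0.000303·V_7 = 0
  0.05039·V_4 - 0.05·V_5 - 0.0003704·V_8 = 0.0001607
  0.05926·V_5 - 0.000122·V_1 - 0.05·V_4 - 0.00004545·V_6 - 0.009091·V_9 = 0
  0.1472·V_6 - 0.00002778·V_2 - 0.00004545·V_5 - 0.00006667·V_7 - 0.1471·V_10 = 0
  0.1337·V_7 - 0.000303·V_3 - 0.00006667·V_6 = 0
  0.00159·V_8 - 0.0003704·V_4 - 0.00122·V_9 = 0
  0.01033·V_9 - 0.009091·V_5 - 0.00122·V_8 - 0.00001613·V_10 = 0
  0.1841·V_10 - 0.1471·V_6 - 0.00001613·V_9 = 0
Solving these 10 simultaneous equations (Gaussian elimination) gives:
  V_1 = 8.997 V, V_2 = 5.767 V, V_3 = 5.407 V, V_4 = 6.253 V
  V_5 = 6.252 V, V_6 = 0.01768 V, V_7 = 0.01226 V, V_8 = 6.244 V
  V_9 = 6.241 V, V_10 = 0.01466 V
I_R10 = (V_0 - V_4)/R10 = (9 - 6.253)/56000 = 0.00004906 A
P_R10 = I_R10² × R10 = (0.00004906)² × 56000 = 0.0001348 W

Final answer: 0.0001348 W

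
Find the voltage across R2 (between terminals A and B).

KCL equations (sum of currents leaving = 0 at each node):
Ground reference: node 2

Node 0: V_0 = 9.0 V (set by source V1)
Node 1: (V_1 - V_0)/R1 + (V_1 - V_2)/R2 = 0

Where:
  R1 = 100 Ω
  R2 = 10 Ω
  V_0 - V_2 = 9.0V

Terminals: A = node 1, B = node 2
R1 and R2 are in series across V1 (node 0 → node 1 → node 2), and the output A–B is taken across R2, so this is a voltage divider.
Series current: I = V1/(R1 + R2) = 9/(100 + 10) = 9/110 = 0.08182 A
V_R2 = I × R2 = V1 × R2/(R1 + R2) = 9 × 10/110 = 0.8182 V

Final answer: 0.8182 V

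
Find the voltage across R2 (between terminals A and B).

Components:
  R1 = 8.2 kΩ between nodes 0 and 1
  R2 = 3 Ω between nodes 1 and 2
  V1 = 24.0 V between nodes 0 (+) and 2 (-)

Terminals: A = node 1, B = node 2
R1 and R2 are in series across V1 (node 0 → node 1 → node 2), and the output A–B is taken across R2, so this is a voltage divider.
Series current: I = V1/(R1 + R2) = 24/(8200 + 3) = 24/8203 = 0.002926 A
V_R2 = I × R2 = V1 × R2/(R1 + R2) = 24 × 3/8203 = 0.008777 V

Final answer: 0.008777 V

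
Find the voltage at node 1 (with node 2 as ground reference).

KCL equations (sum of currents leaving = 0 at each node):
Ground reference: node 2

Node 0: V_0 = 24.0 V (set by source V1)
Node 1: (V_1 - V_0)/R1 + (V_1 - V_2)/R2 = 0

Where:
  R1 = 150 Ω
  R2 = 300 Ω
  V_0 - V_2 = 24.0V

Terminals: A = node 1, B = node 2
Nodal analysis, taking node 2 as the 0 V reference.
Source V1 fixes V_0 = 24 V.
KCL at each unknown node (sum of currents leaving = 0; resistances in Ω):
  Node 1: (V_1 - 24)/150 + (V_1 - 0)/300 = 0
Collecting terms: 0.01 × V_1 = 0.16  =>  V_1 = 16 V
The requested potential is V_1 = 16 V.

Final answer: V_1 = 16 V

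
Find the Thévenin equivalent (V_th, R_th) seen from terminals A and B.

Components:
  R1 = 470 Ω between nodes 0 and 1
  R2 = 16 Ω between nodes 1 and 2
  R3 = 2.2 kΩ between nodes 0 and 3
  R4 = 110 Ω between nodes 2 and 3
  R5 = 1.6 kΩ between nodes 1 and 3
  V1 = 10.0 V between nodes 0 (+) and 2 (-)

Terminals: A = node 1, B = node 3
Step 1 — V_th is the open-circuit voltage V_A - V_B (nothing connected across the terminals).
Nodal analysis, taking node 2 as the 0 V reference.
Source V1 fixes V_0 = 10 V.
KCL at each unknown node (sum of currents leaving = 0; resistances in Ω):
  Node 1: (V_1 - 10)/470 + (V_1 - 0)/16 + (V_1 - V_3)/1600 = 0
  Node 3: (V_3 - 10)/2200 + (V_3 - 0)/110 + (V_3 - V_1)/1600 = 0
Collecting terms (coefficients in siemens):
  0.06525·V_1 - 0.000625·V_3 = 0.02128
  0.01017·V_3 - 0.000625·V_1 = 0.004545
Determinant D = (0.06525)(0.01017) - (-0.000625)(-0.000625) = 0.0006633
V_1 = [(0.02128)(0.01017) - (-0.000625)(0.004545)]/D = 0.3305 V
V_3 = [(0.06525)(0.004545) - (0.02128)(-0.000625)]/D = 0.4672 V
V_th = V_1 - V_3 = 0.3305 - 0.4672 = -0.1367 V
Step 2 — R_th: zero the source — replace V1 by a short circuit (node 2 merges into node 0) — and find the resistance seen between A (node 1) and B (node 3).
Reduce the network between node 1 (A) and node 3 (B) by series/parallel combination:
  Rp1 = R1 ‖ R2 (parallel, both between nodes 0 and 1) = 1/(1/470 + 1/16) = 15.47 Ω
  Rp2 = R3 ‖ R4 (parallel, both between nodes 0 and 3) = 1/(1/2200 + 1/110) = 104.8 Ω
  Rs1 = Rp1 + Rp2 (series, joined only at node 0) = 15.47 + 104.8 = 120.2 Ω
  Rp3 = R5 ‖ Rs1 (parallel, both between nodes 1 and 3) = 1/(1/1600 + 1/120.2) = 111.8 Ω
R_th = 111.8 Ω

Final answer: V_th = -0.1367 V, R_th = 111.8 Ω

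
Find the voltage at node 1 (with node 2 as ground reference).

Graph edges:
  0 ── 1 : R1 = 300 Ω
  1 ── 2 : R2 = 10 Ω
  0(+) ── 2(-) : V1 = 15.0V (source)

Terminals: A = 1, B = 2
Nodal analysis, taking node 2 as the 0 V reference.
Source V1 fixes V_0 = 15 V.
KCL at each unknown node (sum of currents leaving = 0; resistances in Ω):
  Node 1: (V_1 - 15)/300 + (V_1 - 0)/10 = 0
Collecting terms: 0.1033 × V_1 = 0.05  =>  V_1 = 0.4839 V
The requested potential is V_1 = 0.4839 V.

Final answer: V_1 = 0.4839 V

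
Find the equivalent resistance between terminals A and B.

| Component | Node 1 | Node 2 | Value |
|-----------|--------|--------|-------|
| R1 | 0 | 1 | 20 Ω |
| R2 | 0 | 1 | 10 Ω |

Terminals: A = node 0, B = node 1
Reduce the network between node 0 (A) and node 1 (B) by series/parallel combination:
  Rp1 = R1 ‖ R2 (parallel, both between nodes 0 and 1) = 1/(1/20 + 1/10) = 6.667 Ω
R_eq = 6.667 Ω

Final answer: 6.667 Ω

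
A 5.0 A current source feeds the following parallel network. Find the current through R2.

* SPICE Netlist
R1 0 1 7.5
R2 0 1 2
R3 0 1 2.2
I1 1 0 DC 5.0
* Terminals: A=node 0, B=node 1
All resistors sit directly between nodes 0 and 1, so they are in parallel and share one voltage V; the full source current 5 A splits among them.
1/R_par = 1/7.5 + 1/2 + 1/2.2 = 1.088 S  =>  R_par = 0.9192 Ω
V = I × R_par = 5 × 0.9192 = 4.596 V
I_R2 = V/R2 = 4.596/2 = 2.298 A

Final answer: 2.298 A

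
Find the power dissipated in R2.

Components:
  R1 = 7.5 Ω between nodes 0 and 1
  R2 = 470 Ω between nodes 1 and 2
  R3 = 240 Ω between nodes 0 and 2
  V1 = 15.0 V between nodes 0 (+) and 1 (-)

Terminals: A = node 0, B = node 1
Nodal analysis, taking node 1 as the 0 V reference.
Source V1 fixes V_0 = 15 V.
KCL at each unknown node (sum of currents leaving = 0; resistances in Ω):
  Node 2: (V_2 - 0)/470 + (V_2 - 15)/240 = 0
Collecting terms: 0.006294 × V_2 = 0.0625  =>  V_2 = 9.93 V
I_R2 = (V_1 - V_2)/R2 = (0 - 9.93)/470 = -0.02113 A
P_R2 = I_R2² × R2 = (-0.02113)² × 470 = 0.2098 W

Final answer: 0.2098 W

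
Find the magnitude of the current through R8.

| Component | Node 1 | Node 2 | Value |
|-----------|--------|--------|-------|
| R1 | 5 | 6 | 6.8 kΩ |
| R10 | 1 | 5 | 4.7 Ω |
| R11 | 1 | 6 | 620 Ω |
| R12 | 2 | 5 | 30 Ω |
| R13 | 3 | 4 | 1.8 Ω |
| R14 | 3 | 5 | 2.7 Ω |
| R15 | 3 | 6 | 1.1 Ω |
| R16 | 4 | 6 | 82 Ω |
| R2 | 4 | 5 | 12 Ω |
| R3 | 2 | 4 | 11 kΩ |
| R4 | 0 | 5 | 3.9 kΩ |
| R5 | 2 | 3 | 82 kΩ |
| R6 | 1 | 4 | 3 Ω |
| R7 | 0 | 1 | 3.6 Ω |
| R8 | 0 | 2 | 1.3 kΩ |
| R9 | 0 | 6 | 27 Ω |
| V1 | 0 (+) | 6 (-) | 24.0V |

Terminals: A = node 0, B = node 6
Nodal analysis, taking node 6 as the 0 V reference.
Source V1 fixes V_0 = 24 V.
KCL at each unknown node (sum of currents leaving = 0; resistances in Ω):
  Node 1: (V_1 - V_4)/3 + (V_1 - 24)/3.6 + (V_1 - V_5)/4.7 + (V_1 - 0)/620 = 0
  Node 2: (V_2 - V_4)/11000 + (V_2 - V_3)/82000 + (V_2 - 24)/1300 + (V_2 - V_5)/30 = 0
  Node 3: (V_3 - V_2)/82000 + (V_3 - V_4)/1.8 + (V_3 - V_5)/2.7 + (V_3 - 0)/1.1 = 0
  Node 4: (V_4 - V_5)/12 + (V_4 - V_2)/11000 + (V_4 - V_1)/3 + (V_4 - V_3)/1.8 + (V_4 - 0)/82 = 0
  Node 5: (V_5 - 0)/6800 + (V_5 - V_4)/12 + (V_5 - 24)/3900 + (V_5 - V_1)/4.7 + (V_5 - V_2)/30 + (V_5 - V_3)/2.7 = 0
Collecting terms (coefficients in siemens):
  0.8255·V_1 - 0.3333·V_4 - 0.2128·V_5 = 6.667
  0.03421·V_2 - 0.0000122·V_3 - 0.00009091·V_4 - 0.03333·V_5 = 0.01846
  1.835·V_3 - 0.0000122·V_2 - 0.5556·V_4 - 0.3704·V_5 = 0
  0.9845·V_4 - 0.3333·V_1 - 0.00009091·V_2 - 0.5556·V_3 - 0.08333·V_5 = 0
  0.7002·V_5 - 0.2128·V_1 - 0.03333·V_2 - 0.3704·V_3 - 0.08333·V_4 = 0.006154
Solving these 5 simultaneous equations (Gaussian elimination) gives:
  V_1 = 12.54 V, V_2 = 7.151 V, V_3 = 3.406 V, V_4 = 6.742 V
  V_5 = 6.764 V
I_R8 = (V_0 - V_2)/R8 = (24 - 7.151)/1300 = 0.01296 A
|I_R8| = 0.01296 A

Final answer: |I_R8| = 0.01296 A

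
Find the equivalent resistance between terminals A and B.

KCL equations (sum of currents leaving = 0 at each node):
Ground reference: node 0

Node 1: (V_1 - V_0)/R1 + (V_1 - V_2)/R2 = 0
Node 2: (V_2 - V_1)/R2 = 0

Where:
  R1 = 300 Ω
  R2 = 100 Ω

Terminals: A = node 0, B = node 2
Reduce the network between node 0 (A) and node 2 (B) by series/parallel combination:
  Rs1 = R1 + R2 (series, joined only at node 1) = 300 + 100 = 400 Ω
R_eq = 400 Ω

Final answer: 400 Ω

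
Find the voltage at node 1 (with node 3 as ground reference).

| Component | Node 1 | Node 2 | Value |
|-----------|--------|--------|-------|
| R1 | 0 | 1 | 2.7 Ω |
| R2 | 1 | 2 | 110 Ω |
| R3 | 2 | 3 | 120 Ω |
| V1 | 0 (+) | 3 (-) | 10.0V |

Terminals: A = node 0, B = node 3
Nodal analysis, taking node 3 as the 0 V reference.
Source V1 fixes V_0 = 10 V.
KCL at each unknown node (sum of currents leaving = 0; resistances in Ω):
  Node 1: (V_1 - 10)/2.7 + (V_1 - V_2)/110 = 0
  Node 2: (V_2 - V_1)/110 + (V_2 - 0)/120 = 0
Collecting terms (coefficients in siemens):
  0.3795·V_1 - 0.009091·V_2 = 3.704
  0.01742·V_2 - 0.009091·V_1 = 0
Determinant D = (0.3795)(0.01742) - (-0.009091)(-0.009091) = 0.006529
V_1 = [(3.704)(0.01742) - (-0.009091)(0)]/D = 9.884 V
V_2 = [(0.3795)(0) - (3.704)(-0.009091)]/D = 5.157 V
The requested potential is V_1 = 9.884 V.

Final answer: V_1 = 9.884 V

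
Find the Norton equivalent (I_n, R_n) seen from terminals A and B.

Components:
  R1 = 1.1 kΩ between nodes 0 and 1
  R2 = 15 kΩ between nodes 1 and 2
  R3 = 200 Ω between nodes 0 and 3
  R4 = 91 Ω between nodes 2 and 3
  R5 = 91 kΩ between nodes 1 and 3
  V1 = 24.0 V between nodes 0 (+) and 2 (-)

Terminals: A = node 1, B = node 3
Find the Thévenin equivalent first; then I_n = V_th/R_th and R_n = R_th.
Step 1 — V_th is the open-circuit voltage V_A - V_B (nothing connected across the terminals).
Nodal analysis, taking node 2 as the 0 V reference.
Source V1 fixes V_0 = 24 V.
KCL at each unknown node (sum of currents leaving = 0; resistances in Ω):
  Node 1: (V_1 - 24)/1100 + (V_1 - 0)/15000 + (V_1 - V_3)/91000 = 0
  Node 3: (V_3 - 24)/200 + (V_3 - 0)/91 + (V_3 - V_1)/91000 = 0
Collecting terms (coefficients in siemens):
  0.0009867·V_1 - 0.00001099·V_3 = 0.02182
  0.016·V_3 - 0.00001099·V_1 = 0.12
Determinant D = (0.0009867)(0.016) - (-0.00001099)(-0.00001099) = 0.00001579
V_1 = [(0.02182)(0.016) - (-0.00001099)(0.12)]/D = 22.19 V
V_3 = [(0.0009867)(0.12) - (0.02182)(-0.00001099)]/D = 7.515 V
V_th = V_1 - V_3 = 22.19 - 7.515 = 14.68 V
Step 2 — R_th: zero the source — replace V1 by a short circuit (node 2 merges into node 0) — and find the resistance seen between A (node 1) and B (node 3).
Reduce the network between node 1 (A) and node 3 (B) by series/parallel combination:
  Rp1 = R1 ‖ R2 (parallel, both between nodes 0 and 1) = 1/(1/1100 + 1/15000) = 1025 Ω
  Rp2 = R3 ‖ R4 (parallel, both between nodes 0 and 3) = 1/(1/200 + 1/91) = 62.54 Ω
  Rs1 = Rp1 + Rp2 (series, joined only at node 0) = 1025 + 62.54 = 1087 Ω
  Rp3 = R5 ‖ Rs1 (parallel, both between nodes 1 and 3) = 1/(1/91000 + 1/1087) = 1075 Ω
R_th = 1.075 kΩ
I_n = V_th/R_th = 14.68/1075 = 0.01366 A, and R_n = R_th = 1.075 kΩ

Final answer: I_n = 0.01366 A, R_n = 1.075 kΩ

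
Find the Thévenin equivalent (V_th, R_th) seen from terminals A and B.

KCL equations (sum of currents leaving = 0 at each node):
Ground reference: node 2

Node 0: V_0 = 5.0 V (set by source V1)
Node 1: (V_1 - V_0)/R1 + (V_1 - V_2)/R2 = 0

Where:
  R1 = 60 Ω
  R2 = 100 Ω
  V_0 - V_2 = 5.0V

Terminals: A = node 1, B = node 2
Step 1 — V_th is the open-circuit voltage V_A - V_B (nothing connected across the terminals).
Nodal analysis, taking node 2 as the 0 V reference.
Source V1 fixes V_0 = 5 V.
KCL at each unknown node (sum of currents leaving = 0; resistances in Ω):
  Node 1: (V_1 - 5)/60 + (V_1 - 0)/100 = 0
Collecting terms: 0.02667 × V_1 = 0.08333  =>  V_1 = 3.125 V
V_th = V_1 - V_2 = 3.125 - 0 = 3.125 V
Step 2 — R_th: zero the source — replace V1 by a short circuit (node 2 merges into node 0) — and find the resistance seen between A (node 1) and B (node 0).
Reduce the network between node 1 (A) and node 0 (B) by series/parallel combination:
  Rp1 = R1 ‖ R2 (parallel, both between nodes 0 and 1) = 1/(1/60 + 1/100) = 37.5 Ω
R_th = 37.5 Ω

Final answer: V_th = 3.125 V, R_th = 37.5 Ω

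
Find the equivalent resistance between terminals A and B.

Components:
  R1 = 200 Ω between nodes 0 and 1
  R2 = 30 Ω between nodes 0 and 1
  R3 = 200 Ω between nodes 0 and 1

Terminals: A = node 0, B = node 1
Reduce the network between node 0 (A) and node 1 (B) by series/parallel combination:
  Rp1 = R1 ‖ R2 ‖ R3 (parallel, all between nodes 0 and 1) = 1/(1/200 + 1/30 + 1/200) = 23.08 Ω
R_eq = 23.08 Ω

Final answer: 23.08 Ω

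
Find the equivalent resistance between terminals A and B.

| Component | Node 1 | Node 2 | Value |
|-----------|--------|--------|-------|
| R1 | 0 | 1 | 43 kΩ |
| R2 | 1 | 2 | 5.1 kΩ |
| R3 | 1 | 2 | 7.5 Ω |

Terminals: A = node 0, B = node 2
Reduce the network between node 0 (A) and node 2 (B) by series/parallel combination:
  Rp1 = R2 ‖ R3 (parallel, both between nodes 1 and 2) = 1/(1/5100 + 1/7.5) = 7.489 Ω
  Rs1 = R1 + Rp1 (series, joined only at node 1) = 43000 + 7.489 = 43010 Ω
R_eq = 43.01 kΩ

Final answer: 43.01 kΩ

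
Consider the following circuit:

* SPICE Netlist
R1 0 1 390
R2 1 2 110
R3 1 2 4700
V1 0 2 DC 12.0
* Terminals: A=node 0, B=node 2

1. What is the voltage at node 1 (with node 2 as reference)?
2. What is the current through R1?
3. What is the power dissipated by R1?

Nodal analysis, taking node 2 as the 0 V reference.
Source V1 fixes V_0 = 12 V.
KCL at each unknown node (sum of currents leaving = 0; resistances in Ω):
  Node 1: (V_1 - 12)/390 + (V_1 - 0)/110 + (V_1 - 0)/4700 = 0
Collecting terms: 0.01187 × V_1 = 0.03077  =>  V_1 = 2.593 V
Part 1:
  Read off the nodal solution: V_1 = 2.593 V
Part 2:
  I_R1 = (V_0 - V_1)/R1 = (12 - 2.593)/390 = 0.02412 A
  Magnitude: I_R1 = 0.02412 A
Part 3:
  I_R1 = (V_0 - V_1)/R1 = (12 - 2.593)/390 = 0.02412 A
  P_R1 = I_R1² × R1 = (0.02412)² × 390 = 0.2269 W

Final answers:
1. V_1 = 2.593 V
2. I_R1 = 0.02412 A
3. P_R1 = 0.2269 W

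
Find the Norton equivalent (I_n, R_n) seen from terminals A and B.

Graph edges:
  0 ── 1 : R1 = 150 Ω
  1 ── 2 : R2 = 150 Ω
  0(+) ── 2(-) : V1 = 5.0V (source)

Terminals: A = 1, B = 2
Find the Thévenin equivalent first; then I_n = V_th/R_th and R_n = R_th.
Step 1 — V_th is the open-circuit voltage V_A - V_B (nothing connected across the terminals).
Nodal analysis, taking node 2 as the 0 V reference.
Source V1 fixes V_0 = 5 V.
KCL at each unknown node (sum of currents leaving = 0; resistances in Ω):
  Node 1: (V_1 - 5)/150 + (V_1 - 0)/150 = 0
Collecting terms: 0.01333 × V_1 = 0.03333  =>  V_1 = 2.5 V
V_th = V_1 - V_2 = 2.5 - 0 = 2.5 V
Step 2 — R_th: zero the source — replace V1 by a short circuit (node 2 merges into node 0) — and find the resistance seen between A (node 1) and B (node 0).
Reduce the network between node 1 (A) and node 0 (B) by series/parallel combination:
  Rp1 = R1 ‖ R2 (parallel, both between nodes 0 and 1) = 1/(1/150 + 1/150) = 75 Ω
R_th = 75 Ω
I_n = V_th/R_th = 2.5/75 = 0.03333 A, and R_n = R_th = 75 Ω

Final answer: I_n = 0.03333 A, R_n = 75 Ω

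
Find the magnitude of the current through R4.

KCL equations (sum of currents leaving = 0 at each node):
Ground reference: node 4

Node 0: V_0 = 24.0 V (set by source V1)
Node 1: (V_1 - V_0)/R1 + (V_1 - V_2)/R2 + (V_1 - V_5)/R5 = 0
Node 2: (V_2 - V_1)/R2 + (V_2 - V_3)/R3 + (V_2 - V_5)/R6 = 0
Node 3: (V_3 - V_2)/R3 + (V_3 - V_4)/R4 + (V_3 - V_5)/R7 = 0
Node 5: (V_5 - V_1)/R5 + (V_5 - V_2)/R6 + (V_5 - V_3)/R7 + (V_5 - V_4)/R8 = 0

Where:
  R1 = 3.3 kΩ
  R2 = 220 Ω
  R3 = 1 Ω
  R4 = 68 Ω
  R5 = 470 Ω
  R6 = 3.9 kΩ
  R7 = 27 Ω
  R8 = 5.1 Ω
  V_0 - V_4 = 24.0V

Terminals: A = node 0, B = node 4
Nodal analysis, taking node 4 as the 0 V reference.
Source V1 fixes V_0 = 24 V.
KCL at each unknown node (sum of currents leaving = 0; resistances in Ω):
  Node 1: (V_1 - 24)/3300 + (V_1 - V_2)/220 + (V_1 - V_5)/470 = 0
  Node 2: (V_2 - V_1)/220 + (V_2 - V_3)/1 + (V_2 - V_5)/3900 = 0
  Node 3: (V_3 - V_2)/1 + (V_3 - 0)/68 + (V_3 - V_5)/27 = 0
  Node 5: (V_5 - V_1)/470 + (V_5 - V_2)/3900 + (V_5 - V_3)/27 + (V_5 - 0)/5.1 = 0
Collecting terms (coefficients in siemens):
  0.006976·V_1 - 0.004545·V_2 - 0.002128·V_5 = 0.007273
  1.005·V_2 - 0.004545·V_1 - 1·V_3 - 0.0002564·V_5 = 0
  1.052·V_3 - 1·V_2 - 0.03704·V_5 = 0
  0.2355·V_5 - 0.002128·V_1 - 0.0002564·V_2 - 0.03704·V_3 = 0
Solving these 4 simultaneous equations (Gaussian elimination) gives:
  V_1 = 1.124 V, V_2 = 0.1125 V, V_3 = 0.108 V, V_5 = 0.02726 V
I_R4 = (V_3 - V_4)/R4 = (0.108 - 0)/68 = 0.001588 A
|I_R4| = 0.001588 A

Final answer: |I_R4| = 0.001588 A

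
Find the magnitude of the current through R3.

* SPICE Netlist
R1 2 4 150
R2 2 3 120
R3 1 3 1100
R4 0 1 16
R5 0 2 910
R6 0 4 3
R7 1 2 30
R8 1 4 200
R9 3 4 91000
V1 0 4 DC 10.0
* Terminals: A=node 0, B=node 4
Nodal analysis, taking node 4 as the 0 V reference.
Source V1 fixes V_0 = 10 V.
KCL at each unknown node (sum of currents leaving = 0; resistances in Ω):
  Node 1: (V_1 - V_3)/1100 + (V_1 - 10)/16 + (V_1 - V_2)/30 + (V_1 - 0)/200 = 0
  Node 2: (V_2 - 0)/150 + (V_2 - V_3)/120 + (V_2 - 10)/910 + (V_2 - V_1)/30 = 0
  Node 3: (V_3 - V_2)/120 + (V_3 - V_1)/1100 + (V_3 - 0)/91000 = 0
Collecting terms (coefficients in siemens):
  0.1017·V_1 - 0.03333·V_2 - 0.0009091·V_3 = 0.625
  0.04943·V_2 - 0.03333·V_1 - 0.008333·V_3 = 0.01099
  0.009253·V_3 - 0.0009091·V_1 - 0.008333·V_2 = 0
Solving these 3 simultaneous equations (Gaussian elimination) gives:
  V_1 = 8.586 V, V_2 = 7.256 V, V_3 = 7.378 V
I_R3 = (V_1 - V_3)/R3 = (8.586 - 7.378)/1100 = 0.001098 A
|I_R3| = 0.001098 A

Final answer: |I_R3| = 0.001098 A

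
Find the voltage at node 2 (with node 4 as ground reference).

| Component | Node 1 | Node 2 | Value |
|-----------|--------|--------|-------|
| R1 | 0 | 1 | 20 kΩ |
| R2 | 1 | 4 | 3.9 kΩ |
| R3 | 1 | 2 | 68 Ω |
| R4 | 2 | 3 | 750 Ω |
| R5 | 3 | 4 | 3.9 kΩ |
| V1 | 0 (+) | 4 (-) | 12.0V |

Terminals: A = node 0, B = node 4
Nodal analysis, taking node 4 as the 0 V reference.
Source V1 fixes V_0 = 12 V.
KCL at each unknown node (sum of currents leaving = 0; resistances in Ω):
  Node 1: (V_1 - 12)/20000 + (V_1 - 0)/3900 + (V_1 - V_2)/68 = 0
  Node 2: (V_2 - V_1)/68 + (V_2 - V_3)/750 = 0
  Node 3: (V_3 - V_2)/750 + (V_3 - 0)/3900 = 0
Collecting terms (coefficients in siemens):
  0.01501·V_1 - 0.01471·V_2 = 0.0006
  0.01604·V_2 - 0.01471·V_1 - 0.001333·V_3 = 0
  0.00159·V_3 - 0.001333·V_2 = 0
Solving these 3 simultaneous equations (Gaussian elimination) gives:
  V_1 = 1.157 V, V_2 = 1.141 V, V_3 = 0.9568 V
The requested potential is V_2 = 1.141 V.

Final answer: V_2 = 1.141 V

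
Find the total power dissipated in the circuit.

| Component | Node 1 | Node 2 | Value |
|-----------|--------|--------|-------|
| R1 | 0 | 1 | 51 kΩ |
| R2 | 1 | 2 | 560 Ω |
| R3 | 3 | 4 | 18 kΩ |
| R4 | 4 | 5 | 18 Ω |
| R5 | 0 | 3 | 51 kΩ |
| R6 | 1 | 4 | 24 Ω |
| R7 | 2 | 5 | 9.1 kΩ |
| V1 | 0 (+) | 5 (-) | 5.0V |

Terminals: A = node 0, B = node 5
Nodal analysis, taking node 5 as the 0 V reference.
Source V1 fixes V_0 = 5 V.
KCL at each unknown node (sum of currents leaving = 0; resistances in Ω):
  Node 1: (V_1 - 5)/51000 + (V_1 - V_2)/560 + (V_1 - V_4)/24 = 0
  Node 2: (V_2 - V_1)/560 + (V_2 - 0)/9100 = 0
  Node 3: (V_3 - V_4)/18000 + (V_3 - 5)/51000 = 0
  Node 4: (V_4 - V_3)/18000 + (V_4 - 0)/18 + (V_4 - V_1)/24 = 0
Collecting terms (coefficients in siemens):
  0.04347·V_1 - 0.001786·V_2 - 0.04167·V_4 = 0.00009804
  0.001896·V_2 - 0.001786·V_1 = 0
  0.00007516·V_3 - 0.00005556·V_4 = 0.00009804
  0.09728·V_4 - 0.04167·V_1 - 0.00005556·V_3 = 0
Solving these 4 simultaneous equations (Gaussian elimination) gives:
  V_1 = 0.005393 V, V_2 = 0.005081 V, V_3 = 1.307 V, V_4 = 0.003056 V
Power in each resistor, P = (ΔV)²/R:
  P_R1 = (5 - 0.005393)²/51000 = 0.0004891 W
  P_R2 = (0.005393 - 0.005081)²/560 = 0.0000000001746 W
  P_R3 = (1.307 - 0.003056)²/18000 = 0.0000944 W
  P_R4 = (0.003056 - 0)²/18 = 0.0000005189 W
  P_R5 = (5 - 1.307)²/51000 = 0.0002675 W
  P_R6 = (0.005393 - 0.003056)²/24 = 0.0000002276 W
  P_R7 = (0.005081 - 0)²/9100 = 0.000000002837 W
P_total = P_R1 + P_R2 + P_R3 + P_R4 + P_R5 + P_R6 + P_R7 = 0.0008518 W

Final answer: 0.0008518 W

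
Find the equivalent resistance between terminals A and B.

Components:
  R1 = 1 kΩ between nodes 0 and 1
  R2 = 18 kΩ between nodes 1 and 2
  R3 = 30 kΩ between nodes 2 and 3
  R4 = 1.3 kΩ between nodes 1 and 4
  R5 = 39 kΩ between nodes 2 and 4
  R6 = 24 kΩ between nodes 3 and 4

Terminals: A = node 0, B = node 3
The network is not a plain series/parallel combination. Inject a 1 A test current into terminal A (node 0) and return it from terminal B (node 3); then R_eq = V_A / (1 A).
Nodal analysis, taking node 3 as the 0 V reference.
Current source I_test pushes 1 A into node 0 and draws it out of node 3.
KCL at each unknown node (sum of currents leaving = 0; resistances in Ω):
  Node 0: (V_0 - V_1)/1000 - 1 = 0
  Node 1: (V_1 - V_0)/1000 + (V_1 - V_2)/18000 + (V_1 - V_4)/1300 = 0
  Node 2: (V_2 - V_1)/18000 + (V_2 - 0)/30000 + (V_2 - V_4)/39000 = 0
  Node 4: (V_4 - V_1)/1300 + (V_4 - V_2)/39000 + (V_4 - 0)/24000 = 0
Collecting terms (coefficients in siemens):
  0.001·V_0 - 0.001·V_1 = 1
  0.001825·V_1 - 0.001·V_0 - 0.00005556·V_2 - 0.0007692·V_4 = 0
  0.0001145·V_2 - 0.00005556·V_1 - 0.00002564·V_4 = 0
  0.0008365·V_4 - 0.0007692·V_1 - 0.00002564·V_2 = 0
Solving these 4 simultaneous equations (Gaussian elimination) gives:
  V_0 = 17030 V, V_1 = 16030 V, V_2 = 11150 V, V_4 = 15080 V
R_eq = V_0 / 1 A = 17030 Ω = 17.03 kΩ

Final answer: 17.03 kΩ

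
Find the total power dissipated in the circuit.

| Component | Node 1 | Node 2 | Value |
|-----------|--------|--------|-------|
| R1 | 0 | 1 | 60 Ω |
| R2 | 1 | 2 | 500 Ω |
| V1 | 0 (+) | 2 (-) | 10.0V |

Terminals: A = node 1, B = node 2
Nodal analysis, taking node 2 as the 0 V reference.
Source V1 fixes V_0 = 10 V.
KCL at each unknown node (sum of currents leaving = 0; resistances in Ω):
  Node 1: (V_1 - 10)/60 + (V_1 - 0)/500 = 0
Collecting terms: 0.01867 × V_1 = 0.1667  =>  V_1 = 8.929 V
Power in each resistor, P = (ΔV)²/R:
  P_R1 = (10 - 8.929)²/60 = 0.01913 W
  P_R2 = (8.929 - 0)²/500 = 0.1594 W
P_total = P_R1 + P_R2 = 0.1786 W

Final answer: 0.1786 W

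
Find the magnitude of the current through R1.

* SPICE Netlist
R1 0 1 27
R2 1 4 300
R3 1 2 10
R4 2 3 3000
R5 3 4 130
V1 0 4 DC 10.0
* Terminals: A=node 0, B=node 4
Nodal analysis, taking node 4 as the 0 V reference.
Source V1 fixes V_0 = 10 V.
KCL at each unknown node (sum of currents leaving = 0; resistances in Ω):
  Node 1: (V_1 - 10)/27 + (V_1 - 0)/300 + (V_1 - V_2)/10 = 0
  Node 2: (V_2 - V_1)/10 + (V_2 - V_3)/3000 = 0
  Node 3: (V_3 - V_2)/3000 + (V_3 - 0)/130 = 0
Collecting terms (coefficients in siemens):
  0.1404·V_1 - 0.1·V_2 = 0.3704
  0.1003·V_2 - 0.1·V_1 - 0.0003333·V_3 = 0
  0.008026·V_3 - 0.0003333·V_2 = 0
Solving these 3 simultaneous equations (Gaussian elimination) gives:
  V_1 = 9.103 V, V_2 = 9.074 V, V_3 = 0.3769 V
I_R1 = (V_0 - V_1)/R1 = (10 - 9.103)/27 = 0.03324 A
|I_R1| = 0.03324 A

Final answer: |I_R1| = 0.03324 A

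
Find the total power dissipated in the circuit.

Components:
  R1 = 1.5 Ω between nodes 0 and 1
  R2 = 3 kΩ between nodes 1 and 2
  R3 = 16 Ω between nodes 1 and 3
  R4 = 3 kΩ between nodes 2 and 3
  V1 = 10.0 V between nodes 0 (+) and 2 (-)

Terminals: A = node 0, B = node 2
Nodal analysis, taking node 2 as the 0 V reference.
Source V1 fixes V_0 = 10 V.
KCL at each unknown node (sum of currents leaving = 0; resistances in Ω):
  Node 1: (V_1 - 10)/1.5 + (V_1 - 0)/3000 + (V_1 - V_3)/16 = 0
  Node 3: (V_3 - V_1)/16 + (V_3 - 0)/3000 = 0
Collecting terms (coefficients in siemens):
  0.7295·V_1 - 0.0625·V_3 = 6.667
  0.06283·V_3 - 0.0625·V_1 = 0
Determinant D = (0.7295)(0.06283) - (-0.0625)(-0.0625) = 0.04193
V_1 = [(6.667)(0.06283) - (-0.0625)(0)]/D = 9.99 V
V_3 = [(0.7295)(0) - (6.667)(-0.0625)]/D = 9.937 V
Power in each resistor, P = (ΔV)²/R:
  P_R1 = (10 - 9.99)²/1.5 = 0.00006618 W
  P_R2 = (9.99 - 0)²/3000 = 0.03327 W
  P_R3 = (9.99 - 9.937)²/16 = 0.0001755 W
  P_R4 = (0 - 9.937)²/3000 = 0.03291 W
P_total = P_R1 + P_R2 + P_R3 + P_R4 = 0.06642 W

Final answer: 0.06642 W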